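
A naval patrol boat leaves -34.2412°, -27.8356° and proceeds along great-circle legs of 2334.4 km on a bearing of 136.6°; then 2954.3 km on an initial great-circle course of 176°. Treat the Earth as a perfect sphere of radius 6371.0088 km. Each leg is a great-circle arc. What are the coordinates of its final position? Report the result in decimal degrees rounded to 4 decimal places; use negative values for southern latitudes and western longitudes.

latitude -74.1894°, longitude 0.2268°

Apply the spherical direct solution leg by leg, carrying full precision between legs.
Leg 1: from (-34.2412°, -27.8356°), δ = 2334.4/6371.0088 = 0.366410 rad, θ = 136.6° → φ = -47.7754°, λ = -6.3487°.
Leg 2: from (-47.7754°, -6.3487°), δ = 2954.3/6371.0088 = 0.463710 rad, θ = 176° → φ = -74.1894°, λ = 0.2268°.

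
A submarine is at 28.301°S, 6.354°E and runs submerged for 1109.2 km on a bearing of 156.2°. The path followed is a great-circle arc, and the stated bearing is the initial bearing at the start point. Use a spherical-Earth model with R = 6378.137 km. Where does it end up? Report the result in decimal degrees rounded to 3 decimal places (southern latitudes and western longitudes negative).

latitude -37.326°, longitude 11.392°

Central angle δ = d/R = 0.173907 rad.
Start latitude φ₁ = -0.493946 rad; initial bearing θ = 2.726204 rad.
Applying the spherical law of cosines for sides, sin φ₂ = sin φ₁ cos δ + cos φ₁ sin δ cos θ = -0.606345, so φ₂ = -37.326°.
Then Δλ = atan2(0.061480, 0.697446) = 0.087922 rad, from sin θ sin δ cos φ₁ over cos δ − sin φ₁ sin φ₂.
λ₂ = 6.354° + 5.038° = 11.392°.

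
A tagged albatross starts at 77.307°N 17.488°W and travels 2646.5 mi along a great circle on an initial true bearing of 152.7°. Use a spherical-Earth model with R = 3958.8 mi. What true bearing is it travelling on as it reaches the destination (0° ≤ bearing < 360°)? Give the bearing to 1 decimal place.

final bearing 172.4°

The arc subtends δ = 2646.5/3958.8 = 0.668511 rad at the centre.
Start latitude φ₁ = 1.349262 rad; initial bearing θ = 2.665118 rad.
Applying the spherical law of cosines for sides, sin φ₂ = sin φ₁ cos δ + cos φ₁ sin δ cos θ = 0.644546, so φ₂ = 40.132°.
Then Δλ = atan2(0.062464, 0.155951) = 0.380967 rad, from sin θ sin δ cos φ₁ over cos δ − sin φ₁ sin φ₂.
λ₂ = -17.488° + 21.828° = 4.340°.
The forward bearing on arrival equals the back-azimuth from the destination plus 180°.
Back-azimuth from P₂ (40.1°, 4.3°) to P₁ (77.3°, -17.5°), with Δλ' = λ₁ − λ₂ = -21.8°: atan2( sin Δλ' cos φ₁ , cos φ₂ sin φ₁ − sin φ₂ cos φ₁ cos Δλ' ) = 352.4°.
Final bearing = (352.4° + 180°) mod 360° = 172.4°.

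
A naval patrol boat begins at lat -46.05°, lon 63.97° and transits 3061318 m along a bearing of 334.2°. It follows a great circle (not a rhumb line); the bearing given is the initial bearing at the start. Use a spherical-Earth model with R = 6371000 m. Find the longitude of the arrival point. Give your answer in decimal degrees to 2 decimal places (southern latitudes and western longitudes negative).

longitude 51.57°

The arc subtends δ = 3061318/6371000 = 0.480508 rad at the centre.
Start latitude φ₁ = -0.803724 rad; initial bearing θ = 5.832890 rad.
Destination latitude: φ₂ = arcsin( sin φ₁ cos δ + cos φ₁ sin δ cos θ ) = arcsin(-0.349595) = -20.46°.
For the longitude increment, Δλ = atan2( sin θ sin δ cos φ₁, cos δ − sin φ₁ sin φ₂ ) = atan2(-0.139623, 0.635070) = -12.40°.
λ₂ = λ₁ + Δλ = 51.57°.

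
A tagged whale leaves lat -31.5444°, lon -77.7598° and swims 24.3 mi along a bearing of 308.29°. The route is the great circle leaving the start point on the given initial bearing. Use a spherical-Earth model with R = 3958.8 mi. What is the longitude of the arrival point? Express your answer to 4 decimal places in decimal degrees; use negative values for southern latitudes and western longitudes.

longitude -78.0829°

Central angle δ = d/R = 0.006138 rad.
With φ₁ = -31.5444° = -0.550554 rad and θ = 308.29° = 5.380676 rad:
Destination latitude: φ₂ = arcsin( sin φ₁ cos δ + cos φ₁ sin δ cos θ ) = arcsin(-0.519908) = -31.3261°.
Δλ = atan2( sin θ sin δ cos φ₁ , cos δ − sin φ₁ sin φ₂ ) = atan2(-0.004106, 0.727987) = -0.005640 rad = -0.3231°.
λ₂ = λ₁ + Δλ = -78.0829°.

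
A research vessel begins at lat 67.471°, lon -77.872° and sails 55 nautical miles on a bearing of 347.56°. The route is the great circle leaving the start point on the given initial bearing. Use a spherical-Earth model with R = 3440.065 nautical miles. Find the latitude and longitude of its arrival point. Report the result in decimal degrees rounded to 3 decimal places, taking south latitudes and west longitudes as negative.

latitude 68.365°, longitude -78.407°

The arc subtends δ = 55/3440.065 = 0.015988 rad at the centre.
Start latitude φ₁ = 1.177591 rad; initial bearing θ = 6.066066 rad.
sin φ₂ = sin φ₁ cos δ + cos φ₁ sin δ cos θ = (0.923686)(0.999872) + (0.383151)(0.015987)(0.976522) = 0.929549
φ₂ = asin(0.929549) = 1.193189 rad = 68.365°.
Then Δλ = atan2(-0.001320, 0.141261) = -0.009341 rad, from sin θ sin δ cos φ₁ over cos δ − sin φ₁ sin φ₂.
Hence λ₂ = -77.872° + -0.535° = -78.407°.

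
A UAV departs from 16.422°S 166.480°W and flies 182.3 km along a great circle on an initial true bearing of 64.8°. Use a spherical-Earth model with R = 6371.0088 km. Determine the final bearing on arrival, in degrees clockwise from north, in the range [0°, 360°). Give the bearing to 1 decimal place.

δ = 182.3/6371.0088 = 0.028614 rad (1.6395°).
Converting: φ₁ = -0.286618 rad, θ = 1.130973 rad.
Destination latitude: φ₂ = arcsin( sin φ₁ cos δ + cos φ₁ sin δ cos θ ) = arcsin(-0.270909) = -15.718°.
Δλ = atan2( sin θ sin δ cos φ₁ , cos δ − sin φ₁ sin φ₂ ) = atan2(0.024831, 0.923002) = 0.026896 rad = 1.541°.
λ₂ = -166.480° + 1.541° = -164.939°.
The forward bearing on arrival equals the back-azimuth from the destination plus 180°.
Back-azimuth from P₂ (-15.7°, -164.9°) to P₁ (-16.4°, -166.5°), with Δλ' = λ₁ − λ₂ = -1.5°: atan2( sin Δλ' cos φ₁ , cos φ₂ sin φ₁ − sin φ₂ cos φ₁ cos Δλ' ) = 244.4°.
Final bearing = (244.4° + 180°) mod 360° = 64.4°.

final bearing 64.4°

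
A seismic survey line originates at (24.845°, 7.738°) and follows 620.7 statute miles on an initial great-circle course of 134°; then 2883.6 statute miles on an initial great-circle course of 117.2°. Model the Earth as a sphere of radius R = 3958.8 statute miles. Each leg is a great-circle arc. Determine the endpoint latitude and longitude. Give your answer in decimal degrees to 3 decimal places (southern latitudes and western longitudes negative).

latitude -3.003°, longitude 50.900°

Apply the spherical direct solution leg by leg, carrying full precision between legs.
Leg 1: from (24.845°, 7.738°), δ = 620.7/3958.8 = 0.156790 rad, θ = 134° → φ = 18.456°, λ = 14.539°.
Leg 2: from (18.456°, 14.539°), δ = 2883.6/3958.8 = 0.728403 rad, θ = 117.2° → φ = -3.003°, λ = 50.900°.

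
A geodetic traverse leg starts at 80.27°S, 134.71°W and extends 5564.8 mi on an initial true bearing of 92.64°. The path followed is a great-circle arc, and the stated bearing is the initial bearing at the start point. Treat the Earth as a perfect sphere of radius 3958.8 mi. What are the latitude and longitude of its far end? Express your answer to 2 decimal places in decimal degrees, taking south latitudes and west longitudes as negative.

Angular distance δ = d/R = 5564.8 / 3958.8 = 1.405678 rad.
With φ₁ = -80.27° = -1.400976 rad and θ = 92.64° = 1.616873 rad:
Destination latitude: φ₂ = arcsin( sin φ₁ cos δ + cos φ₁ sin δ cos θ ) = arcsin(-0.169683) = -9.77°.
Then Δλ = atan2(0.166530, -0.002873) = 1.588049 rad, from sin θ sin δ cos φ₁ over cos δ − sin φ₁ sin φ₂.
λ₂ = -134.71° + 90.99° = -43.72°.

latitude -9.77°, longitude -43.72°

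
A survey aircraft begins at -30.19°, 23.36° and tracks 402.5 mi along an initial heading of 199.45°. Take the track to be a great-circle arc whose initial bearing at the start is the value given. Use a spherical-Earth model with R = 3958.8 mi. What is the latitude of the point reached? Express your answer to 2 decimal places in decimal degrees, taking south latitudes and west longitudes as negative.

latitude -35.66°

Angular distance δ = d/R = 402.5 / 3958.8 = 0.101672 rad.
Start latitude φ₁ = -0.526915 rad; initial bearing θ = 3.481059 rad.
Destination latitude: φ₂ = arcsin( sin φ₁ cos δ + cos φ₁ sin δ cos θ ) = arcsin(-0.582996) = -35.66°.
Δλ = atan2( sin θ sin δ cos φ₁ , cos δ − sin φ₁ sin φ₂ ) = atan2(-0.029213, 0.701665) = -0.041610 rad = -2.38°.
λ₂ = λ₁ + Δλ = 20.98°.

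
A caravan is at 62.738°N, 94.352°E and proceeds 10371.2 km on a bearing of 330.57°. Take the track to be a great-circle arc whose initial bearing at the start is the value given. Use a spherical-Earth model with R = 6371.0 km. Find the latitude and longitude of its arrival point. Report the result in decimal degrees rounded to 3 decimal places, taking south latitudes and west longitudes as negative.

The arc subtends δ = 10371.2/6371 = 1.627876 rad at the centre.
Converting: φ₁ = 1.094985 rad, θ = 5.769535 rad.
Applying the spherical law of cosines for sides, sin φ₂ = sin φ₁ cos δ + cos φ₁ sin δ cos θ = 0.347589, so φ₂ = 20.340°.
Δλ = atan2( sin θ sin δ cos φ₁ , cos δ − sin φ₁ sin φ₂ ) = atan2(-0.224706, -0.366028) = -2.591013 rad = -148.454°.
λ₂ = λ₁ + Δλ = -54.102°.

latitude 20.340°, longitude -54.102°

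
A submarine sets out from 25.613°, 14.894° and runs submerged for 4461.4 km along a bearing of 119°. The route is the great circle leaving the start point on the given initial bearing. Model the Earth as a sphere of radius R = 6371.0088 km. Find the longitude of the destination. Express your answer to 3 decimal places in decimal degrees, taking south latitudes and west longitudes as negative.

longitude 49.247°

Angular distance δ = d/R = 4461.4 / 6371.0088 = 0.700266 rad.
With φ₁ = 25.613° = 0.447031 rad and θ = 119° = 2.076942 rad:
Destination latitude: φ₂ = arcsin( sin φ₁ cos δ + cos φ₁ sin δ cos θ ) = arcsin(0.048839) = 2.799°.
Δλ = atan2( sin θ sin δ cos φ₁ , cos δ − sin φ₁ sin φ₂ ) = atan2(0.508239, 0.743558) = 0.599581 rad = 34.353°.
λ₂ = 14.894° + 34.353° = 49.247°.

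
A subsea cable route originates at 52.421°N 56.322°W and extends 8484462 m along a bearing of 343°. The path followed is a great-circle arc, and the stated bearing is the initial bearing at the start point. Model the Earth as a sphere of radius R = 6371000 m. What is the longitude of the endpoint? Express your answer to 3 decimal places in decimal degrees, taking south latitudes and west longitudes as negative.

Central angle δ = d/R = 1.331732 rad.
Converting: φ₁ = 0.914919 rad, θ = 5.986479 rad.
Applying the spherical law of cosines for sides, sin φ₂ = sin φ₁ cos δ + cos φ₁ sin δ cos θ = 0.754283, so φ₂ = 48.963°.
Then Δλ = atan2(-0.173233, -0.360985) = -2.694162 rad, from sin θ sin δ cos φ₁ over cos δ − sin φ₁ sin φ₂.
λ₂ = -56.322° + -154.364° = -210.686°, normalized to (−180°, 180°] → 149.314°.

longitude 149.314°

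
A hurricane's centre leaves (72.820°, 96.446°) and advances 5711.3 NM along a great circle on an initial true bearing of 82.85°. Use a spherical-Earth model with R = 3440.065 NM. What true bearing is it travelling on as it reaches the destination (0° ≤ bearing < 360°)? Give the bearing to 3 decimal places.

final bearing 162.937°

Angular distance δ = d/R = 5711.3 / 3440.065 = 1.660230 rad.
With φ₁ = 72.820° = 1.270949 rad and θ = 82.85° = 1.446005 rad:
sin φ₂ = sin φ₁ cos δ + cos φ₁ sin δ cos θ = (0.955382)(-0.089315) + (0.295375)(0.996003)(0.124467) = -0.048712
φ₂ = asin(-0.048712) = -0.048731 rad = -2.792°.
Then Δλ = atan2(0.291906, -0.042776) = 1.716301 rad, from sin θ sin δ cos φ₁ over cos δ − sin φ₁ sin φ₂.
λ₂ = 96.446° + 98.337° = 194.783°, normalized to (−180°, 180°] → -165.217°.
The forward bearing on arrival equals the back-azimuth from the destination plus 180°.
Back-azimuth from P₂ (-2.792°, -165.217°) to P₁ (72.820°, 96.446°), with Δλ' = λ₁ − λ₂ = 261.663°: atan2( sin Δλ' cos φ₁ , cos φ₂ sin φ₁ − sin φ₂ cos φ₁ cos Δλ' ) = 342.937°.
Final bearing = (342.937° + 180°) mod 360° = 162.937°.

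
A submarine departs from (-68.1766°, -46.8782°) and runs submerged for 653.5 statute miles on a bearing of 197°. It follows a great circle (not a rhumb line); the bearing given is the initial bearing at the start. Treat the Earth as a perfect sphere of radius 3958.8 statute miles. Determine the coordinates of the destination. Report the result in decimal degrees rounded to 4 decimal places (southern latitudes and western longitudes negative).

latitude -76.9397°, longitude -59.1535°

δ = 653.5/3958.8 = 0.165075 rad (9.4581°).
Start latitude φ₁ = -1.189906 rad; initial bearing θ = 3.438299 rad.
Destination latitude: φ₂ = arcsin( sin φ₁ cos δ + cos φ₁ sin δ cos θ ) = arcsin(-0.974133) = -76.9397°.
Then Δλ = atan2(-0.017860, 0.082085) = -0.214244 rad, from sin θ sin δ cos φ₁ over cos δ − sin φ₁ sin φ₂.
λ₂ = -46.8782° + -12.2753° = -59.1535°.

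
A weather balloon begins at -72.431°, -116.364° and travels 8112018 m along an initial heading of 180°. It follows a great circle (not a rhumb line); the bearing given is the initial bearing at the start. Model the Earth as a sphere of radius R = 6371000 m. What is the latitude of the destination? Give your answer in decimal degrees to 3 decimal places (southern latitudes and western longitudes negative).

The arc subtends δ = 8112018/6371000 = 1.273272 rad at the centre.
Start latitude φ₁ = -1.264159 rad; initial bearing θ = 3.141593 rad.
Applying the spherical law of cosines for sides, sin φ₂ = sin φ₁ cos δ + cos φ₁ sin δ cos θ = -0.568072, so φ₂ = -34.616°.
For the longitude increment, Δλ = atan2( sin θ sin δ cos φ₁, cos δ − sin φ₁ sin φ₂ ) = atan2(0.000000, -0.248420) = 180.000°.
Hence λ₂ = -116.364° + 180.000° = 63.636°.

latitude -34.616°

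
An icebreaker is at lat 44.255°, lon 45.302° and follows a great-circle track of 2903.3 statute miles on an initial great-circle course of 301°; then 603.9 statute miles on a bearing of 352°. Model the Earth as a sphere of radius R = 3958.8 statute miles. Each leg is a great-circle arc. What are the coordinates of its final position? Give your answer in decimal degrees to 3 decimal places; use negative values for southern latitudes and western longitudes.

latitude 58.576°, longitude -20.089°

Apply the spherical direct solution leg by leg, carrying full precision between legs.
Leg 1: from (44.255°, 45.302°), δ = 2903.3/3958.8 = 0.733379 rad, θ = 301° → φ = 49.941°, λ = -17.764°.
Leg 2: from (49.941°, -17.764°), δ = 603.9/3958.8 = 0.152546 rad, θ = 352° → φ = 58.576°, λ = -20.089°.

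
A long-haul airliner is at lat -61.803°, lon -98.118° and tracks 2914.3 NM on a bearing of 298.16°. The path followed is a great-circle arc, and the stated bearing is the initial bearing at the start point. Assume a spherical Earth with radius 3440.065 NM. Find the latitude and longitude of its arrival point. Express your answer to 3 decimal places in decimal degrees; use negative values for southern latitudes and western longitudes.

δ = 2914.3/3440.065 = 0.847164 rad (48.5389°).
Converting: φ₁ = -1.078666 rad, θ = 5.203874 rad.
Applying the spherical law of cosines for sides, sin φ₂ = sin φ₁ cos δ + cos φ₁ sin δ cos θ = -0.416426, so φ₂ = -24.609°.
For the longitude increment, Δλ = atan2( sin θ sin δ cos φ₁, cos δ − sin φ₁ sin φ₂ ) = atan2(-0.312184, 0.295103) = -46.611°.
λ₂ = -98.118° + -46.611° = -144.729°.

latitude -24.609°, longitude -144.729°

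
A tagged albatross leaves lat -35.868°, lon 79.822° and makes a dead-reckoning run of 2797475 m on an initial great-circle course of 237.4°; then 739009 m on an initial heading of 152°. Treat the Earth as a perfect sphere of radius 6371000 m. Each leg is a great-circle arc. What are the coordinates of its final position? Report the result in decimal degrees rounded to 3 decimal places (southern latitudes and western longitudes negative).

Apply the spherical direct solution leg by leg, carrying full precision between legs.
Leg 1: from (-35.868°, 79.822°), δ = 2797475/6371000 = 0.439095 rad, θ = 237.4° → φ = -45.721°, λ = 48.959°.
Leg 2: from (-45.721°, 48.959°), δ = 739009/6371000 = 0.115996 rad, θ = 152° → φ = -51.488°, λ = 53.965°.

latitude -51.488°, longitude 53.965°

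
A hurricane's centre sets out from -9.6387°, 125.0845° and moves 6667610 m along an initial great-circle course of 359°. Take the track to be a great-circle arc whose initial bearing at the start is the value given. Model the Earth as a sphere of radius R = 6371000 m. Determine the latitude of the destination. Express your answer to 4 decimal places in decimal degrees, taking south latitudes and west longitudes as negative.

δ = 6667610/6371000 = 1.046556 rad (59.9633°).
Start latitude φ₁ = -0.168227 rad; initial bearing θ = 6.265732 rad.
Destination latitude: φ₂ = arcsin( sin φ₁ cos δ + cos φ₁ sin δ cos θ ) = arcsin(0.769543) = 50.3129°.
Then Δλ = atan2(-0.014895, 0.629404) = -0.023661 rad, from sin θ sin δ cos φ₁ over cos δ − sin φ₁ sin φ₂.
Hence λ₂ = 125.0845° + -1.3557° = 123.7288°.

latitude 50.3129°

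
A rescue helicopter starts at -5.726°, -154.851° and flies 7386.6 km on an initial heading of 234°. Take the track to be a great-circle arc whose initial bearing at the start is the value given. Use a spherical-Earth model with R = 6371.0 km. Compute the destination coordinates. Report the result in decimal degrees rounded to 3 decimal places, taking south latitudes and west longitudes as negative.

δ = 7386.6/6371 = 1.159410 rad (66.4293°).
Start latitude φ₁ = -0.099938 rad; initial bearing θ = 4.084070 rad.
Applying the spherical law of cosines for sides, sin φ₂ = sin φ₁ cos δ + cos φ₁ sin δ cos θ = -0.575953, so φ₂ = -35.166°.
For the longitude increment, Δλ = atan2( sin θ sin δ cos φ₁, cos δ − sin φ₁ sin φ₂ ) = atan2(-0.737819, 0.342417) = -65.104°.
λ₂ = -154.851° + -65.104° = -219.955°, normalized to (−180°, 180°] → 140.045°.

latitude -35.166°, longitude 140.045°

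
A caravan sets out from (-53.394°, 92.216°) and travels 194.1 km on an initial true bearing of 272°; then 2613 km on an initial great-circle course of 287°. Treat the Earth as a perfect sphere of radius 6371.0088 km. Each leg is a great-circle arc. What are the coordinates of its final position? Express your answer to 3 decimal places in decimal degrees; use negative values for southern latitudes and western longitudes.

Apply the spherical direct solution leg by leg, carrying full precision between legs.
Leg 1: from (-53.394°, 92.216°), δ = 194.1/6371.0088 = 0.030466 rad, θ = 272° → φ = -53.297°, λ = 89.296°.
Leg 2: from (-53.297°, 89.296°), δ = 2613/6371.0088 = 0.410139 rad, θ = 287° → φ = -41.727°, λ = 58.571°.

latitude -41.727°, longitude 58.571°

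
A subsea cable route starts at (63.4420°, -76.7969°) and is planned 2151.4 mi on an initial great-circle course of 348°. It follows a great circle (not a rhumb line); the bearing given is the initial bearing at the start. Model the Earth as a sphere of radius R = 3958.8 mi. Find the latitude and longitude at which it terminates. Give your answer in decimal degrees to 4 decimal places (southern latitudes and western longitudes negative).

The arc subtends δ = 2151.4/3958.8 = 0.543448 rad at the centre.
With φ₁ = 63.4420° = 1.107272 rad and θ = 348° = 6.073746 rad:
Applying the spherical law of cosines for sides, sin φ₂ = sin φ₁ cos δ + cos φ₁ sin δ cos θ = 0.991756, so φ₂ = 82.6377°.
Then Δλ = atan2(-0.048068, -0.031177) = -2.146188 rad, from sin θ sin δ cos φ₁ over cos δ − sin φ₁ sin φ₂.
λ₂ = -76.7969° + -122.9675° = -199.7644°, normalized to (−180°, 180°] → 160.2356°.

latitude 82.6377°, longitude 160.2356°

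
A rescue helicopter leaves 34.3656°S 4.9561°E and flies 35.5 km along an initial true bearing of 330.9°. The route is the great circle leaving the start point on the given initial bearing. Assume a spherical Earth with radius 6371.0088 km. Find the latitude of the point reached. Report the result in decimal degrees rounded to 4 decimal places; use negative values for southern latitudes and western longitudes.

latitude -34.0865°

Angular distance δ = d/R = 35.5 / 6371.0088 = 0.005572 rad.
With φ₁ = -34.3656° = -0.599793 rad and θ = 330.9° = 5.775294 rad:
Applying the spherical law of cosines for sides, sin φ₂ = sin φ₁ cos δ + cos φ₁ sin δ cos θ = -0.560444, so φ₂ = -34.0865°.
Then Δλ = atan2(-0.002237, 0.683630) = -0.003272 rad, from sin θ sin δ cos φ₁ over cos δ − sin φ₁ sin φ₂.
λ₂ = λ₁ + Δλ = 4.7686°.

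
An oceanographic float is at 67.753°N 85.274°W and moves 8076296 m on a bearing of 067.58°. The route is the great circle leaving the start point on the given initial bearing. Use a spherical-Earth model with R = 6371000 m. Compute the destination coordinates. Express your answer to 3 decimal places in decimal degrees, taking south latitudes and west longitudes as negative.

Central angle δ = d/R = 1.267665 rad.
With φ₁ = 67.753° = 1.182513 rad and θ = 67.58° = 1.179494 rad:
Destination latitude: φ₂ = arcsin( sin φ₁ cos δ + cos φ₁ sin δ cos θ ) = arcsin(0.414101) = 24.463°.
Δλ = atan2( sin θ sin δ cos φ₁ , cos δ − sin φ₁ sin φ₂ ) = atan2(0.334026, -0.084765) = 1.819319 rad = 104.239°.
Hence λ₂ = -85.274° + 104.239° = 18.965°.

latitude 24.463°, longitude 18.965°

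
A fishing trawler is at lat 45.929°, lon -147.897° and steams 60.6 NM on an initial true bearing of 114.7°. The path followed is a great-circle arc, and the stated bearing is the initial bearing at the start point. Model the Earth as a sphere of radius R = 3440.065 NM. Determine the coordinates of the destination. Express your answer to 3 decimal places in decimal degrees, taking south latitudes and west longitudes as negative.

Central angle δ = d/R = 0.017616 rad.
Start latitude φ₁ = 0.801612 rad; initial bearing θ = 2.001893 rad.
sin φ₂ = sin φ₁ cos δ + cos φ₁ sin δ cos θ = (0.718478)(0.999845) + (0.695549)(0.017615)(-0.417867) = 0.713247
φ₂ = asin(0.713247) = 0.794120 rad = 45.500°.
Δλ = atan2( sin θ sin δ cos φ₁ , cos δ − sin φ₁ sin φ₂ ) = atan2(0.011131, 0.487392) = 0.022834 rad = 1.308°.
λ₂ = λ₁ + Δλ = -146.589°.

latitude 45.500°, longitude -146.589°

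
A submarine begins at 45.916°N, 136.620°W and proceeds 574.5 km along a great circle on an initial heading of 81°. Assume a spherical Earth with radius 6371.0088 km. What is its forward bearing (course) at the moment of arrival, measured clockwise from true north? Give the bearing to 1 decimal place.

final bearing 86.4°

Angular distance δ = d/R = 574.5 / 6371.0088 = 0.090174 rad.
Start latitude φ₁ = 0.801385 rad; initial bearing θ = 1.413717 rad.
sin φ₂ = sin φ₁ cos δ + cos φ₁ sin δ cos θ = (0.718321)(0.995937) + (0.695712)(0.090052)(0.156434) = 0.725203
φ₂ = asin(0.725203) = 0.811329 rad = 46.486°.
Then Δλ = atan2(0.061879, 0.475009) = 0.129539 rad, from sin θ sin δ cos φ₁ over cos δ − sin φ₁ sin φ₂.
λ₂ = -136.620° + 7.422° = -129.198°.
The forward bearing on arrival equals the back-azimuth from the destination plus 180°.
Back-azimuth from P₂ (46.5°, -129.2°) to P₁ (45.9°, -136.6°), with Δλ' = λ₁ − λ₂ = -7.4°: atan2( sin Δλ' cos φ₁ , cos φ₂ sin φ₁ − sin φ₂ cos φ₁ cos Δλ' ) = 266.4°.
Final bearing = (266.4° + 180°) mod 360° = 86.4°.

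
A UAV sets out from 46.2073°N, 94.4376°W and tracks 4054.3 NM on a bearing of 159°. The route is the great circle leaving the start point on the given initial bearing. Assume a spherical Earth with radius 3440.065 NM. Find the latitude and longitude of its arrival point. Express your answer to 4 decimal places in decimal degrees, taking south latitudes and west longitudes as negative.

The arc subtends δ = 4054.3/3440.065 = 1.178553 rad at the centre.
Start latitude φ₁ = 0.806470 rad; initial bearing θ = 2.775074 rad.
Applying the spherical law of cosines for sides, sin φ₂ = sin φ₁ cos δ + cos φ₁ sin δ cos θ = -0.321083, so φ₂ = -18.7284°.
Δλ = atan2( sin θ sin δ cos φ₁ , cos δ − sin φ₁ sin φ₂ ) = atan2(0.229174, 0.614035) = 0.357214 rad = 20.4669°.
Hence λ₂ = -94.4376° + 20.4669° = -73.9707°.

latitude -18.7284°, longitude -73.9707°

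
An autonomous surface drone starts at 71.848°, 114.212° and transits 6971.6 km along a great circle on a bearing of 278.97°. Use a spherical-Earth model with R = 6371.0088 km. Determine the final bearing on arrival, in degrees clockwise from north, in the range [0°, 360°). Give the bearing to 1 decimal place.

Central angle δ = d/R = 1.094269 rad.
With φ₁ = 71.848° = 1.253984 rad and θ = 278.97° = 4.868945 rad:
Destination latitude: φ₂ = arcsin( sin φ₁ cos δ + cos φ₁ sin δ cos θ ) = arcsin(0.479031) = 28.622°.
Δλ = atan2( sin θ sin δ cos φ₁ , cos δ − sin φ₁ sin φ₂ ) = atan2(-0.273446, 0.003505) = -1.557980 rad = -89.266°.
λ₂ = λ₁ + Δλ = 24.946°.
The forward bearing on arrival equals the back-azimuth from the destination plus 180°.
Back-azimuth from P₂ (28.6°, 24.9°) to P₁ (71.8°, 114.2°), with Δλ' = λ₁ − λ₂ = 89.3°: atan2( sin Δλ' cos φ₁ , cos φ₂ sin φ₁ − sin φ₂ cos φ₁ cos Δλ' ) = 20.5°.
Final bearing = (20.5° + 180°) mod 360° = 200.5°.

final bearing 200.5°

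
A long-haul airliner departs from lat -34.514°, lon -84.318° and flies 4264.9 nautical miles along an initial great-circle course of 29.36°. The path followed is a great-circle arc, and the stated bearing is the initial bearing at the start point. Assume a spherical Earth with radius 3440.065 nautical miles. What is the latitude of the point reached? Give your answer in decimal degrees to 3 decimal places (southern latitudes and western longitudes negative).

Angular distance δ = d/R = 4264.9 / 3440.065 = 1.239773 rad.
Start latitude φ₁ = -0.602383 rad; initial bearing θ = 0.512429 rad.
Applying the spherical law of cosines for sides, sin φ₂ = sin φ₁ cos δ + cos φ₁ sin δ cos θ = 0.495010, so φ₂ = 29.670°.
For the longitude increment, Δλ = atan2( sin θ sin δ cos φ₁, cos δ − sin φ₁ sin φ₂ ) = atan2(0.382065, 0.605487) = 32.252°.
λ₂ = λ₁ + Δλ = -52.066°.

latitude 29.670°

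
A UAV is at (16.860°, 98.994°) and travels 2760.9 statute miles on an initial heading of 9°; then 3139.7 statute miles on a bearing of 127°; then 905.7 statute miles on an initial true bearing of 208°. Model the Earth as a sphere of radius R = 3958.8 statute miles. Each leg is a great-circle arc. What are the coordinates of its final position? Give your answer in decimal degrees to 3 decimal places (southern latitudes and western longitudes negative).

latitude 8.354°, longitude 140.451°

Apply the spherical direct solution leg by leg, carrying full precision between legs.
Leg 1: from (16.860°, 98.994°), δ = 2760.9/3958.8 = 0.697408 rad, θ = 9° → φ = 56.035°, λ = 109.354°.
Leg 2: from (56.035°, 109.354°), δ = 3139.7/3958.8 = 0.793094 rad, θ = 127° → φ = 20.020°, λ = 146.629°.
Leg 3: from (20.020°, 146.629°), δ = 905.7/3958.8 = 0.228781 rad, θ = 208° → φ = 8.354°, λ = 140.451°.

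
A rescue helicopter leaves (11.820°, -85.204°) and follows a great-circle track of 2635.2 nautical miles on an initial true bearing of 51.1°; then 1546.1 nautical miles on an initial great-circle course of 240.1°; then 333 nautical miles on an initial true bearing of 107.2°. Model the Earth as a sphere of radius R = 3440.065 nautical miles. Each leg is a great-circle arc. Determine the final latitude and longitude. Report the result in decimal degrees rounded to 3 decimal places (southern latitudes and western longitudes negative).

latitude 18.114°, longitude -62.028°

Apply the spherical direct solution leg by leg, carrying full precision between legs.
Leg 1: from (11.820°, -85.204°), δ = 2635.2/3440.065 = 0.766032 rad, θ = 51.1° → φ = 35.012°, λ = -43.999°.
Leg 2: from (35.012°, -43.999°), δ = 1546.1/3440.065 = 0.449439 rad, θ = 240.1° → φ = 19.839°, λ = -67.602°.
Leg 3: from (19.839°, -67.602°), δ = 333/3440.065 = 0.096800 rad, θ = 107.2° → φ = 18.114°, λ = -62.028°.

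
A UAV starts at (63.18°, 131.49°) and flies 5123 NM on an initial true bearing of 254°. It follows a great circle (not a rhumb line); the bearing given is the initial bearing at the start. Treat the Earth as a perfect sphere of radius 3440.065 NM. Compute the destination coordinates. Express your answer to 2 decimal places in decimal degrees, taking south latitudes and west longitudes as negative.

latitude -2.94°, longitude 57.89°

The arc subtends δ = 5123/3440.065 = 1.489216 rad at the centre.
Converting: φ₁ = 1.102699 rad, θ = 4.433136 rad.
Destination latitude: φ₂ = arcsin( sin φ₁ cos δ + cos φ₁ sin δ cos θ ) = arcsin(-0.051227) = -2.94°.
Then Δλ = atan2(-0.432268, 0.127206) = -1.284599 rad, from sin θ sin δ cos φ₁ over cos δ − sin φ₁ sin φ₂.
λ₂ = λ₁ + Δλ = 57.89°.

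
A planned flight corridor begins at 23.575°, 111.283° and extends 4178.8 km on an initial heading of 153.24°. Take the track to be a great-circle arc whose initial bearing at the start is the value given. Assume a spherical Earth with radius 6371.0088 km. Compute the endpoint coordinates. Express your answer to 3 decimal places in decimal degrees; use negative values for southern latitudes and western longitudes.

latitude -10.495°, longitude 127.500°

δ = 4178.8/6371.0088 = 0.655909 rad (37.5808°).
With φ₁ = 23.575° = 0.411461 rad and θ = 153.24° = 2.674543 rad:
sin φ₂ = sin φ₁ cos δ + cos φ₁ sin δ cos θ = (0.399949)(0.792494) + (0.916537)(0.609880)(-0.892900) = -0.182154
φ₂ = asin(-0.182154) = -0.183176 rad = -10.495°.
For the longitude increment, Δλ = atan2( sin θ sin δ cos φ₁, cos δ − sin φ₁ sin φ₂ ) = atan2(0.251682, 0.865346) = 16.217°.
λ₂ = λ₁ + Δλ = 127.500°.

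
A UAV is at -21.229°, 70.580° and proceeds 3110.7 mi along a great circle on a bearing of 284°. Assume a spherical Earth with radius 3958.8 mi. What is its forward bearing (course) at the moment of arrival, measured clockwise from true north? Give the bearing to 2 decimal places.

The arc subtends δ = 3110.7/3958.8 = 0.785768 rad at the centre.
Converting: φ₁ = -0.370516 rad, θ = 4.956735 rad.
Applying the spherical law of cosines for sides, sin φ₂ = sin φ₁ cos δ + cos φ₁ sin δ cos θ = -0.096431, so φ₂ = -5.534°.
Then Δλ = atan2(-0.639781, 0.671928) = -0.760896 rad, from sin θ sin δ cos φ₁ over cos δ − sin φ₁ sin φ₂.
Hence λ₂ = 70.580° + -43.596° = 26.984°.
The forward bearing on arrival equals the back-azimuth from the destination plus 180°.
Back-azimuth from P₂ (-5.53°, 26.98°) to P₁ (-21.23°, 70.58°), with Δλ' = λ₁ − λ₂ = 43.60°: atan2( sin Δλ' cos φ₁ , cos φ₂ sin φ₁ − sin φ₂ cos φ₁ cos Δλ' ) = 114.68°.
Final bearing = (114.68° + 180°) mod 360° = 294.68°.

final bearing 294.68°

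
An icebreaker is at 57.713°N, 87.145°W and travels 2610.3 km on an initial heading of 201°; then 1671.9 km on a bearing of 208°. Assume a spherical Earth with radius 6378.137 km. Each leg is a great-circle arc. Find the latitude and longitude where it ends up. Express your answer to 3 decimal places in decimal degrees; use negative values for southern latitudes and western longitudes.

Apply the spherical direct solution leg by leg, carrying full precision between legs.
Leg 1: from (57.713°, -87.145°), δ = 2610.3/6378.137 = 0.409257 rad, θ = 201° → φ = 35.249°, λ = -97.202°.
Leg 2: from (35.249°, -97.202°), δ = 1671.9/6378.137 = 0.262130 rad, θ = 208° → φ = 21.750°, λ = -104.728°.

latitude 21.750°, longitude -104.728°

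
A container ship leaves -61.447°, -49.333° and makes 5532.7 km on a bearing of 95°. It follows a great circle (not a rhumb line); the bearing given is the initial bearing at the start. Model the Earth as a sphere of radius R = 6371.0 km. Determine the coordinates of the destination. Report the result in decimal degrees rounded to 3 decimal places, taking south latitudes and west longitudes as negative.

latitude -36.817°, longitude 22.444°

δ = 5532.7/6371 = 0.868419 rad (49.7568°).
Start latitude φ₁ = -1.072452 rad; initial bearing θ = 1.658063 rad.
Applying the spherical law of cosines for sides, sin φ₂ = sin φ₁ cos δ + cos φ₁ sin δ cos θ = -0.599258, so φ₂ = -36.817°.
Then Δλ = atan2(0.363451, 0.119660) = 1.252740 rad, from sin θ sin δ cos φ₁ over cos δ − sin φ₁ sin φ₂.
Hence λ₂ = -49.333° + 71.777° = 22.444°.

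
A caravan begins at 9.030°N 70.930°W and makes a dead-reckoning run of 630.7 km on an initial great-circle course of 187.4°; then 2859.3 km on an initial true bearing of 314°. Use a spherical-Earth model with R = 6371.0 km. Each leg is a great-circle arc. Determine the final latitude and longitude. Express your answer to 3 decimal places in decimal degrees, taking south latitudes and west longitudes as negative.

Apply the spherical direct solution leg by leg, carrying full precision between legs.
Leg 1: from (9.030°, -70.930°), δ = 630.7/6371 = 0.098995 rad, θ = 187.4° → φ = 3.405°, λ = -71.661°.
Leg 2: from (3.405°, -71.661°), δ = 2859.3/6371 = 0.448799 rad, θ = 314° → φ = 20.755°, λ = -91.158°.

latitude 20.755°, longitude -91.158°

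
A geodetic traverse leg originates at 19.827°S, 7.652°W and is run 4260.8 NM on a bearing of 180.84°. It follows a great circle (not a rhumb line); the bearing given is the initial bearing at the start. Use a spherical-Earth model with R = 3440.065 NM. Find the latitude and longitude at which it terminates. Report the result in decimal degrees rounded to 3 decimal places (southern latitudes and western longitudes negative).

latitude -88.880°, longitude -142.523°

δ = 4260.8/3440.065 = 1.238581 rad (70.9655°).
With φ₁ = -19.827° = -0.346046 rad and θ = 180.84° = 3.156253 rad:
Destination latitude: φ₂ = arcsin( sin φ₁ cos δ + cos φ₁ sin δ cos θ ) = arcsin(-0.999809) = -88.880°.
Then Δλ = atan2(-0.013037, -0.012979) = -2.353945 rad, from sin θ sin δ cos φ₁ over cos δ − sin φ₁ sin φ₂.
Hence λ₂ = -7.652° + -134.871° = -142.523°.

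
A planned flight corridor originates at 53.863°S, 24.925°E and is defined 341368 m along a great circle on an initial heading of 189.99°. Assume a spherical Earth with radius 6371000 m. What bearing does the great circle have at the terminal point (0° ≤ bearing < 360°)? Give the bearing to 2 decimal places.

final bearing 190.79°

δ = 341368/6371000 = 0.053582 rad (3.0700°).
Converting: φ₁ = -0.940087 rad, θ = 3.315951 rad.
sin φ₂ = sin φ₁ cos δ + cos φ₁ sin δ cos θ = (-0.807609)(0.998565) + (0.589718)(0.053556)(-0.984838) = -0.837554
φ₂ = asin(-0.837554) = -0.992791 rad = -56.883°.
Then Δλ = atan2(-0.005479, 0.322148) = -0.017006 rad, from sin θ sin δ cos φ₁ over cos δ − sin φ₁ sin φ₂.
λ₂ = 24.925° + -0.974° = 23.951°.
The forward bearing on arrival equals the back-azimuth from the destination plus 180°.
Back-azimuth from P₂ (-56.88°, 23.95°) to P₁ (-53.86°, 24.93°), with Δλ' = λ₁ − λ₂ = 0.97°: atan2( sin Δλ' cos φ₁ , cos φ₂ sin φ₁ − sin φ₂ cos φ₁ cos Δλ' ) = 10.79°.
Final bearing = (10.79° + 180°) mod 360° = 190.79°.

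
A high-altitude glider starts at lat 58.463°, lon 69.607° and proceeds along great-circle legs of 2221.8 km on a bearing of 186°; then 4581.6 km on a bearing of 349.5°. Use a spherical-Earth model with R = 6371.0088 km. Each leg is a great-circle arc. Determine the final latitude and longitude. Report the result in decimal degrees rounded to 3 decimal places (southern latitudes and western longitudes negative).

Apply the spherical direct solution leg by leg, carrying full precision between legs.
Leg 1: from (58.463°, 69.607°), δ = 2221.8/6371.0088 = 0.348736 rad, θ = 186° → φ = 38.554°, λ = 66.989°.
Leg 2: from (38.554°, 66.989°), δ = 4581.6/6371.0088 = 0.719133 rad, θ = 349.5° → φ = 77.274°, λ = 33.968°.

latitude 77.274°, longitude 33.968°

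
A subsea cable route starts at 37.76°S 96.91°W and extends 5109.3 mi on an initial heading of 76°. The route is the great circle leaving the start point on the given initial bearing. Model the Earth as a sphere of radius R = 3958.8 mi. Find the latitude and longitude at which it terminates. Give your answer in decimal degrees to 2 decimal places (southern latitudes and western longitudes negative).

latitude 0.83°, longitude -28.07°

δ = 5109.3/3958.8 = 1.290618 rad (73.9470°).
Start latitude φ₁ = -0.659036 rad; initial bearing θ = 1.326450 rad.
sin φ₂ = sin φ₁ cos δ + cos φ₁ sin δ cos θ = (-0.612355)(0.276527) + (0.790583)(0.961006)(0.241922) = 0.014469
φ₂ = asin(0.014469) = 0.014469 rad = 0.83°.
For the longitude increment, Δλ = atan2( sin θ sin δ cos φ₁, cos δ − sin φ₁ sin φ₂ ) = atan2(0.737187, 0.285387) = 68.84°.
λ₂ = λ₁ + Δλ = -28.07°.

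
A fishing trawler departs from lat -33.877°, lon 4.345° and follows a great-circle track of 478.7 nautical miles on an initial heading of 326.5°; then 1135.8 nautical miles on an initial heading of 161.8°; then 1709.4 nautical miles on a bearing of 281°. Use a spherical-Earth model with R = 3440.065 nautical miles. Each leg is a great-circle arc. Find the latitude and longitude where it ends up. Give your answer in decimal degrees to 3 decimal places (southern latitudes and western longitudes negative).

latitude -33.757°, longitude -26.629°

Apply the spherical direct solution leg by leg, carrying full precision between legs.
Leg 1: from (-33.877°, 4.345°), δ = 478.7/3440.065 = 0.139154 rad, θ = 326.5° → φ = -27.129°, λ = -0.590°.
Leg 2: from (-27.129°, -0.590°), δ = 1135.8/3440.065 = 0.330168 rad, θ = 161.8° → φ = -44.867°, λ = 7.624°.
Leg 3: from (-44.867°, 7.624°), δ = 1709.4/3440.065 = 0.496909 rad, θ = 281° → φ = -33.757°, λ = -26.629°.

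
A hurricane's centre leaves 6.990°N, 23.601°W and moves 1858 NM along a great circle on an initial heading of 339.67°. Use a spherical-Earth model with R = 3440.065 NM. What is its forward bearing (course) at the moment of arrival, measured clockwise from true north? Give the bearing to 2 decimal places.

δ = 1858/3440.065 = 0.540106 rad (30.9458°).
Start latitude φ₁ = 0.121999 rad; initial bearing θ = 5.928360 rad.
sin φ₂ = sin φ₁ cos δ + cos φ₁ sin δ cos θ = (0.121696)(0.857654) + (0.992567)(0.514227)(0.937707) = 0.582984
φ₂ = asin(0.582984) = 0.622396 rad = 35.661°.
For the longitude increment, Δλ = atan2( sin θ sin δ cos φ₁, cos δ − sin φ₁ sin φ₂ ) = atan2(-0.177328, 0.786707) = -12.703°.
λ₂ = λ₁ + Δλ = -36.304°.
The forward bearing on arrival equals the back-azimuth from the destination plus 180°.
Back-azimuth from P₂ (35.66°, -36.30°) to P₁ (6.99°, -23.60°), with Δλ' = λ₁ − λ₂ = 12.70°: atan2( sin Δλ' cos φ₁ , cos φ₂ sin φ₁ − sin φ₂ cos φ₁ cos Δλ' ) = 154.89°.
Final bearing = (154.89° + 180°) mod 360° = 334.89°.

final bearing 334.89°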